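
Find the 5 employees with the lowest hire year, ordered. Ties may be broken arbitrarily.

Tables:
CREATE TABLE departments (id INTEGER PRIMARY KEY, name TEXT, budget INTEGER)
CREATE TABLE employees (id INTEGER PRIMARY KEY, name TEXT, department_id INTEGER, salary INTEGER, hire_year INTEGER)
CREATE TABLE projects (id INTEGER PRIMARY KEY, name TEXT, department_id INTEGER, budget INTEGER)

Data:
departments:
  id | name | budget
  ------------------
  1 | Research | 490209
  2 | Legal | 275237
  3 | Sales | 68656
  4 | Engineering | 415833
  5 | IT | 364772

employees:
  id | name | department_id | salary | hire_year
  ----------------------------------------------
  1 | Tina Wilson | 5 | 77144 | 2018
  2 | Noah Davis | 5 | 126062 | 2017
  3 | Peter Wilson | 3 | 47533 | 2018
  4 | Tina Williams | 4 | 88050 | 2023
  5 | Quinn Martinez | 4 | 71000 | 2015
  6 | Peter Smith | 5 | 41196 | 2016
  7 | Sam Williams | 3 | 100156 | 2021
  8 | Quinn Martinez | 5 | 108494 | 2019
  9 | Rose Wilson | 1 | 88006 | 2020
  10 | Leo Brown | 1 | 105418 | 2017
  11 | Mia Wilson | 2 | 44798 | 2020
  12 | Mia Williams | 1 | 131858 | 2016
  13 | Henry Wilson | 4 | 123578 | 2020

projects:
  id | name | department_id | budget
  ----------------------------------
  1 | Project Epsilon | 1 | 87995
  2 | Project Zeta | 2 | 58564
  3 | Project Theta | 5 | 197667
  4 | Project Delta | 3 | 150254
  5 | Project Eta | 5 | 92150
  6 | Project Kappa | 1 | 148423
SELECT name, hire_year FROM employees ORDER BY hire_year ASC LIMIT 5

Execution result:
name | hire_year
Quinn Martinez | 2015
Peter Smith | 2016
Mia Williams | 2016
Noah Davis | 2017
Leo Brown | 2017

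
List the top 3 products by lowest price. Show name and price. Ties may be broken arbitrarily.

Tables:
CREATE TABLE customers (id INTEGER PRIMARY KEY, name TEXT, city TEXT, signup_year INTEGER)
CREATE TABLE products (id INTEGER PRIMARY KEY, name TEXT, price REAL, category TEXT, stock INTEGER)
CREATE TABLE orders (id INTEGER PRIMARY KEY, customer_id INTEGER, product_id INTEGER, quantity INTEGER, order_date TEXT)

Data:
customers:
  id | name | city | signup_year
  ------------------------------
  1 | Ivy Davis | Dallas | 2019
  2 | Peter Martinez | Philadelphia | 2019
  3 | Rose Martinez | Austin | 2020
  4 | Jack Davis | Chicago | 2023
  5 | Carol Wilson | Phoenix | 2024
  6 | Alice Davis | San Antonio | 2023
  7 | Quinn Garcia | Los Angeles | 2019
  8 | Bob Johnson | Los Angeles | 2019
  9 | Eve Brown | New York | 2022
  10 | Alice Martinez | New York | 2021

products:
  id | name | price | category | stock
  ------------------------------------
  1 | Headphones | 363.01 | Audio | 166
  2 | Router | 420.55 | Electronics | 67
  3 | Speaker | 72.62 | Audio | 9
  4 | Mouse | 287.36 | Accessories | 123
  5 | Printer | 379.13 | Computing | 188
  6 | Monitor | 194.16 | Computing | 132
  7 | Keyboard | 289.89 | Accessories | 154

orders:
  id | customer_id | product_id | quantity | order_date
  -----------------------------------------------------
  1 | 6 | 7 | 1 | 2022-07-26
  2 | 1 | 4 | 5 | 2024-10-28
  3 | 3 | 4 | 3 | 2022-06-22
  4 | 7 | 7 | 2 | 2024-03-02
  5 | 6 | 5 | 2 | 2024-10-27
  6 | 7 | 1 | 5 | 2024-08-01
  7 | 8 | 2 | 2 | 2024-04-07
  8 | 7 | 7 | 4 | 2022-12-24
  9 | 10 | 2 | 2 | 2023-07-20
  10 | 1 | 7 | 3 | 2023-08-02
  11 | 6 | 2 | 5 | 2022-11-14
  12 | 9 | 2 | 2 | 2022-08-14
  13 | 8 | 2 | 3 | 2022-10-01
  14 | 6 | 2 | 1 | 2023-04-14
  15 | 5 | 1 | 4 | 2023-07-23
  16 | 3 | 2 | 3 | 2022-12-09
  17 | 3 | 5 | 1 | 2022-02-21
SELECT name, price FROM products ORDER BY price ASC LIMIT 3

Execution result:
name | price
Speaker | 72.62
Monitor | 194.16
Mouse | 287.36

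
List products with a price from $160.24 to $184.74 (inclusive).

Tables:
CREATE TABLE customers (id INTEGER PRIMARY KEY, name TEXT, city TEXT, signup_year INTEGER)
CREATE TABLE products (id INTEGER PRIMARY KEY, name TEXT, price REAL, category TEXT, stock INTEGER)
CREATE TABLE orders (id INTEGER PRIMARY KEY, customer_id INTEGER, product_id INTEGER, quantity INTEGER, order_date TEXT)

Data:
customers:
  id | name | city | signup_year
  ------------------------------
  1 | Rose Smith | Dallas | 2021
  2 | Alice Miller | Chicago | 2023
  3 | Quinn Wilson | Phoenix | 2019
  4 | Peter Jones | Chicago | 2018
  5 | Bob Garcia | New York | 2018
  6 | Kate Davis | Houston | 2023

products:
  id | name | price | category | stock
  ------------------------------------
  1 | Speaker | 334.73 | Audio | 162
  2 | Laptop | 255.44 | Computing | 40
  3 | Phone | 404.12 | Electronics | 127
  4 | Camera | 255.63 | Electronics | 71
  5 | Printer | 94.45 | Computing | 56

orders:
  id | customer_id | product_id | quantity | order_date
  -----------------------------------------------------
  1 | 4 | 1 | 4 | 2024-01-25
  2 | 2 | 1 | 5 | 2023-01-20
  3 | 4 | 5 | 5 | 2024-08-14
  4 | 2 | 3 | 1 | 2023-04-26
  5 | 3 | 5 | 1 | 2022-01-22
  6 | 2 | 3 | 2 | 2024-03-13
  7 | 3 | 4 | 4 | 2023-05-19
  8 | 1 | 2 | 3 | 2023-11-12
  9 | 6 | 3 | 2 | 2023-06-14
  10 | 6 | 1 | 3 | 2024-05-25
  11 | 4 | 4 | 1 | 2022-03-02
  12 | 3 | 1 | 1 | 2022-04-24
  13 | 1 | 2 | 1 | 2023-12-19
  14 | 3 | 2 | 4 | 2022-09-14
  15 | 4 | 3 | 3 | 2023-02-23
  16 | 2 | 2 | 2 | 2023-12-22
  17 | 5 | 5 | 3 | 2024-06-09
SELECT name, price FROM products WHERE price BETWEEN 160.24 AND 184.74

Execution result:
(no rows)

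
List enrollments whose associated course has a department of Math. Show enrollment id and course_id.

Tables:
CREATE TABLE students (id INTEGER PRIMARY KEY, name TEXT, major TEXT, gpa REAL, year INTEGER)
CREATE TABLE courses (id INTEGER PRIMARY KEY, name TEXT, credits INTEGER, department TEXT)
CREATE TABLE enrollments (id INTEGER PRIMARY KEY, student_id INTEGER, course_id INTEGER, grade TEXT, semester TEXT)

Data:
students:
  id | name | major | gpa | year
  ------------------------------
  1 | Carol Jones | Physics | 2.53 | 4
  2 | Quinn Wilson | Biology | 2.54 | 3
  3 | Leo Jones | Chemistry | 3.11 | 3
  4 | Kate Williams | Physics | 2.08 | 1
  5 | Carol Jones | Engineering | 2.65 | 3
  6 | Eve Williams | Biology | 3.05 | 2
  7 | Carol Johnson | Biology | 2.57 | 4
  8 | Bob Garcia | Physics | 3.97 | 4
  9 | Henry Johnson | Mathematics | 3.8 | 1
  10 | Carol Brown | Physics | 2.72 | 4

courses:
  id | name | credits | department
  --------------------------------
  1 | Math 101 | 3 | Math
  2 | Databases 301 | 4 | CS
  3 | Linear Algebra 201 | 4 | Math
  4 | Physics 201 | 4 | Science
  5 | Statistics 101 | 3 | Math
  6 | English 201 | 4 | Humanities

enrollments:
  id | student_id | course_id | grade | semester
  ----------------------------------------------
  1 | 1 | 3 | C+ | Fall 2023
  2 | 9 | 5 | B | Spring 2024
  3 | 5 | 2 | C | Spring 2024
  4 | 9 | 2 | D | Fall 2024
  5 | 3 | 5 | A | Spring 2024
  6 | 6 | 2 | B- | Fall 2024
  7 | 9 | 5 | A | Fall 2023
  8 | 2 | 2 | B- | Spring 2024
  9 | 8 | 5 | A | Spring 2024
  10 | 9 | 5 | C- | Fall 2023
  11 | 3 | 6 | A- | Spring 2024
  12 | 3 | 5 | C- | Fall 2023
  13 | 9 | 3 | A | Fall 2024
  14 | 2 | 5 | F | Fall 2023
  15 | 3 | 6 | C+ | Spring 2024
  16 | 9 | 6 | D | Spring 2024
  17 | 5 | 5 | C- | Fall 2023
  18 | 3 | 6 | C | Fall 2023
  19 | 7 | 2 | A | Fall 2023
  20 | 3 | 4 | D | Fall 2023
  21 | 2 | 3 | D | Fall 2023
SELECT id, course_id FROM enrollments WHERE course_id IN (SELECT id FROM courses WHERE department = 'Math')

Execution result:
id | course_id
1 | 3
2 | 5
5 | 5
7 | 5
9 | 5
10 | 5
12 | 5
13 | 3
14 | 5
17 | 5
21 | 3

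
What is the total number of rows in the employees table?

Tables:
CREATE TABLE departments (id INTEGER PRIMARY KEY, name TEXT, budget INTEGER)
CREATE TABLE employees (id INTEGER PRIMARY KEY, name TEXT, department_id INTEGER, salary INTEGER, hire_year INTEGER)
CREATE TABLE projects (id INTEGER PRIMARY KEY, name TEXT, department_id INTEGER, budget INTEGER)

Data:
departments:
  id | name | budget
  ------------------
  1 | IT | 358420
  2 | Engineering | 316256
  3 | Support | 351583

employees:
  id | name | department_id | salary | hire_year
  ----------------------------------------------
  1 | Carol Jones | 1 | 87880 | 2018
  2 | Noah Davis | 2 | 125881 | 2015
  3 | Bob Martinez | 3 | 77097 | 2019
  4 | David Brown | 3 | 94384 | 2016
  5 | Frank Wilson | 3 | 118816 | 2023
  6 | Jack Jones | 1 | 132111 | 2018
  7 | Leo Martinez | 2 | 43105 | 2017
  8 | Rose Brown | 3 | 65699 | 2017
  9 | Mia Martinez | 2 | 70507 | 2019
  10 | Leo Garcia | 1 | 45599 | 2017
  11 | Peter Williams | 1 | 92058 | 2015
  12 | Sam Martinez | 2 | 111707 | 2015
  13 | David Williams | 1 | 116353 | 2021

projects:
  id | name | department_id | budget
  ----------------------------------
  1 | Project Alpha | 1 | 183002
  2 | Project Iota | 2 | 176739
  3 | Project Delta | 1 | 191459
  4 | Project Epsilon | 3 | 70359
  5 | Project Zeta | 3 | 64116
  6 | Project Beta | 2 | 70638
SELECT COUNT(*) FROM employees

Execution result:
13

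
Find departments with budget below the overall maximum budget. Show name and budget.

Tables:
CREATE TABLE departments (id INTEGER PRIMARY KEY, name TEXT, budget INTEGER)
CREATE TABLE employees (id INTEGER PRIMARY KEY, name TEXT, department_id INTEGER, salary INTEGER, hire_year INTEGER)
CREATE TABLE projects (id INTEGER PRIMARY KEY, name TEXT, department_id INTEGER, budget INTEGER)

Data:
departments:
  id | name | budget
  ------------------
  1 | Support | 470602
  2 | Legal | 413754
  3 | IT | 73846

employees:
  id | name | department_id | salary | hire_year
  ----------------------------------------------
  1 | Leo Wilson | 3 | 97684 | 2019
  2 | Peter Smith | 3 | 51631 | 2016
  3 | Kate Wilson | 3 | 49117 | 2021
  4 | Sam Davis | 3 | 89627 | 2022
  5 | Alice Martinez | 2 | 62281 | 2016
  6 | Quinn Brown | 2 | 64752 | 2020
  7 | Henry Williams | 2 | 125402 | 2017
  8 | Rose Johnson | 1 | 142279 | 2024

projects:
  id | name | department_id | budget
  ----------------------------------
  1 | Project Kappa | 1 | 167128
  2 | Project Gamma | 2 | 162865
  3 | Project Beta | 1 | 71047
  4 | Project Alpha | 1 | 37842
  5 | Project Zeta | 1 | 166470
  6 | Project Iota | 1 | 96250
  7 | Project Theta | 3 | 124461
SELECT name, budget FROM departments WHERE budget < (SELECT MAX(budget) FROM departments)

Execution result:
name | budget
Legal | 413754
IT | 73846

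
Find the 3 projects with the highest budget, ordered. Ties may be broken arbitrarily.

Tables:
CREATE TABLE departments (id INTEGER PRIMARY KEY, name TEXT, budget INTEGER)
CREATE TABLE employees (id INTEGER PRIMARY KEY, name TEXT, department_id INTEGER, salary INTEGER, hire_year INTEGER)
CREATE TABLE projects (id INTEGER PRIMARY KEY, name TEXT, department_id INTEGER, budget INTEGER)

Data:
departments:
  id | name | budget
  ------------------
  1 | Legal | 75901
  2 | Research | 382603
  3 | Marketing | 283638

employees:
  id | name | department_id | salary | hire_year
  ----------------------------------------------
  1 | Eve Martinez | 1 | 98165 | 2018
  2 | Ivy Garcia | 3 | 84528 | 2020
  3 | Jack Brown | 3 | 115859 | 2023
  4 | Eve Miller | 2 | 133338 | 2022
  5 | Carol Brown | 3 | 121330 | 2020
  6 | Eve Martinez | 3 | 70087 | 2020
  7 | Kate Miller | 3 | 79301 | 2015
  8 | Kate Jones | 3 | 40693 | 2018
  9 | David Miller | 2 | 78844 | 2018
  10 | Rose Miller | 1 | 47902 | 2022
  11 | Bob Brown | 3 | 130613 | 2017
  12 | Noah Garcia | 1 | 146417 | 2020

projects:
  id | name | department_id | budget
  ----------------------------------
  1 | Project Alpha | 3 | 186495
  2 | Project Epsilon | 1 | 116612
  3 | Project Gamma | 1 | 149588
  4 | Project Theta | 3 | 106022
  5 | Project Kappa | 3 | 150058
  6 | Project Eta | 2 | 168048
SELECT name, budget FROM projects ORDER BY budget DESC LIMIT 3

Execution result:
name | budget
Project Alpha | 186495
Project Eta | 168048
Project Kappa | 150058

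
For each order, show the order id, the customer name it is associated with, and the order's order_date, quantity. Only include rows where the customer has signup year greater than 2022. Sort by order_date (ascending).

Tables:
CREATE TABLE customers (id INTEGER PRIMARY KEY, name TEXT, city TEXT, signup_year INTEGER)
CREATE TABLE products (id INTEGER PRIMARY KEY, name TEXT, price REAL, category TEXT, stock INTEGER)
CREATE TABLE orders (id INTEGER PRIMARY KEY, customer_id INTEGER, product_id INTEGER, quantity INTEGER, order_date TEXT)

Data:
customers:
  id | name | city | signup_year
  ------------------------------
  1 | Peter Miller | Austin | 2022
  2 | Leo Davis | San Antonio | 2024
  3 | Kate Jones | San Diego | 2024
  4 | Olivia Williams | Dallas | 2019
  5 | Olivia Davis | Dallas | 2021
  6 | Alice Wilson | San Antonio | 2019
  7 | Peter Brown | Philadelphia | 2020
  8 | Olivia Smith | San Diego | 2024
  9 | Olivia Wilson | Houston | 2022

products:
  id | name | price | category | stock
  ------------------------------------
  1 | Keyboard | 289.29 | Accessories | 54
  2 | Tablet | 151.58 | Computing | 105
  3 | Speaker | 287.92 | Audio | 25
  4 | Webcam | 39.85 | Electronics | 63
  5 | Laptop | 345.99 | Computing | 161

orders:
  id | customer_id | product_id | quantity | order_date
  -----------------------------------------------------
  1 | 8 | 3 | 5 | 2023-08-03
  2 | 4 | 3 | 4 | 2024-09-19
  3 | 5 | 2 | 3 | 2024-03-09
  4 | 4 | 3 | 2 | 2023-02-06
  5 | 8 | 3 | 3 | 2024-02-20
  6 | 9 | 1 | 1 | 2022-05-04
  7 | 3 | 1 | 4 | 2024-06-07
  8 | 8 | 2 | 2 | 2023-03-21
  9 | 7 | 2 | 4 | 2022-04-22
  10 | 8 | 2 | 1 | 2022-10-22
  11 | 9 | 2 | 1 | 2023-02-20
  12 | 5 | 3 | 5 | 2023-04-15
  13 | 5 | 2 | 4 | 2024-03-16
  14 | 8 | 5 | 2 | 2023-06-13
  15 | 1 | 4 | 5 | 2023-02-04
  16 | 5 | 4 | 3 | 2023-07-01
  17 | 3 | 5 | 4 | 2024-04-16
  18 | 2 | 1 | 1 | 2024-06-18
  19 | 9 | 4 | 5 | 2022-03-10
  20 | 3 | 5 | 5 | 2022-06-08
SELECT c.id, p.name AS customer, c.order_date, c.quantity FROM orders c JOIN customers p ON c.customer_id = p.id WHERE p.signup_year > 2022 ORDER BY c.order_date ASC

Execution result:
id | customer | order_date | quantity
20 | Kate Jones | 2022-06-08 | 5
10 | Olivia Smith | 2022-10-22 | 1
8 | Olivia Smith | 2023-03-21 | 2
14 | Olivia Smith | 2023-06-13 | 2
1 | Olivia Smith | 2023-08-03 | 5
5 | Olivia Smith | 2024-02-20 | 3
17 | Kate Jones | 2024-04-16 | 4
7 | Kate Jones | 2024-06-07 | 4
18 | Leo Davis | 2024-06-18 | 1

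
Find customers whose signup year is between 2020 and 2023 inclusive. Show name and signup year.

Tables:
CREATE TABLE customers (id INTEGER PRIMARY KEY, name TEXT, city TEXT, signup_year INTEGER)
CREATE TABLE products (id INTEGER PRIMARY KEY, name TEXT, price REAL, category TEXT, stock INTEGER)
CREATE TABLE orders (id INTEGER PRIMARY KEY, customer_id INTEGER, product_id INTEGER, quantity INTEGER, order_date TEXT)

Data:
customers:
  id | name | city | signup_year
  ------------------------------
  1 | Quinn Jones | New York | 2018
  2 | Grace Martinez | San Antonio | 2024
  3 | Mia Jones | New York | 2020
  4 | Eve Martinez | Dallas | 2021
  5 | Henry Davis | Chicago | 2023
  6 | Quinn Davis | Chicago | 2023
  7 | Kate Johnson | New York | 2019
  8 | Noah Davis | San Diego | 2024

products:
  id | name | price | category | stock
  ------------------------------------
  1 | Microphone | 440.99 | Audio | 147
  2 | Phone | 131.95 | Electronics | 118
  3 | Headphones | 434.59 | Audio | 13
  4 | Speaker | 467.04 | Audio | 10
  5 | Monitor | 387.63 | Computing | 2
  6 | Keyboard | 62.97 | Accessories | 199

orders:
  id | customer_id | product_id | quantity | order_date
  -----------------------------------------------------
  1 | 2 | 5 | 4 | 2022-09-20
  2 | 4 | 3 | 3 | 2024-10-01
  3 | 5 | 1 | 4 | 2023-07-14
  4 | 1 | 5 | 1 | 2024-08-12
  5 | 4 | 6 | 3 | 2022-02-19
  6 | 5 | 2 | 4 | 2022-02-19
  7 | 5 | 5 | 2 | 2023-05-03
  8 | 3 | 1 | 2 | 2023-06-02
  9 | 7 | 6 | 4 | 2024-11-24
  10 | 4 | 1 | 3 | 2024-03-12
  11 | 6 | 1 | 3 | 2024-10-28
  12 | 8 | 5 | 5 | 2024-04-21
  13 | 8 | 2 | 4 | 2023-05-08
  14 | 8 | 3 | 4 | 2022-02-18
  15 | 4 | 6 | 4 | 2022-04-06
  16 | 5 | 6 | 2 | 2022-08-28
SELECT name, signup_year FROM customers WHERE signup_year BETWEEN 2020 AND 2023

Execution result:
name | signup_year
Mia Jones | 2020
Eve Martinez | 2021
Henry Davis | 2023
Quinn Davis | 2023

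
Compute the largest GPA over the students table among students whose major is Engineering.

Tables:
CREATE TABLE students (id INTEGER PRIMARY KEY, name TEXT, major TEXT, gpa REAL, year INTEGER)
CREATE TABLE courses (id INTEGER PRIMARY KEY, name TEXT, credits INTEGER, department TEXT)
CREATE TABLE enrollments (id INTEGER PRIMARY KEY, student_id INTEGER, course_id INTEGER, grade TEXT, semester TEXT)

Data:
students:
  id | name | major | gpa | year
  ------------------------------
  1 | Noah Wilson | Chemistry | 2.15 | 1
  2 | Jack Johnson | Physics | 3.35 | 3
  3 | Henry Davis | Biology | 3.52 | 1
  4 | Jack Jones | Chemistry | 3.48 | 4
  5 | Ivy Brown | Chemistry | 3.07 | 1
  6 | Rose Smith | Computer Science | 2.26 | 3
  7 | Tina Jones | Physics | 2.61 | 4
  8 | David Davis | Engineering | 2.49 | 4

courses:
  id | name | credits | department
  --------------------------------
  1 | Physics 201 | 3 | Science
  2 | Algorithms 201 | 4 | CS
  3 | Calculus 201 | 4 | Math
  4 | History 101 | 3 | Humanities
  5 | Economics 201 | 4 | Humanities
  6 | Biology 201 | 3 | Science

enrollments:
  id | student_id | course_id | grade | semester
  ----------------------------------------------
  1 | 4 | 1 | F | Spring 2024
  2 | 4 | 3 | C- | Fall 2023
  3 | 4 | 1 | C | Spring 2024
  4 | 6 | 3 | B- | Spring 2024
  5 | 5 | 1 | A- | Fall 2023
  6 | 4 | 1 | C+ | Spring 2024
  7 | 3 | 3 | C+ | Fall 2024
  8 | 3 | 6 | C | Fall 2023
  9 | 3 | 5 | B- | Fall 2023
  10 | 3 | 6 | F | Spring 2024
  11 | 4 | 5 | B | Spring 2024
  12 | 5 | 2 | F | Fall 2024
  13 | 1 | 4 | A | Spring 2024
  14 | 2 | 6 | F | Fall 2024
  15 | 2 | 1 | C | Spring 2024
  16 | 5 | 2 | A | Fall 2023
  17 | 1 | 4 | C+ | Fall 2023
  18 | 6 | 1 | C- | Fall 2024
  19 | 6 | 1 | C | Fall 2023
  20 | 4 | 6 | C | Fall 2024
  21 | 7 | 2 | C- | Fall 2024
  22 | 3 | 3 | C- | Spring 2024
SELECT MAX(gpa) FROM students WHERE major = 'Engineering'

Execution result:
2.49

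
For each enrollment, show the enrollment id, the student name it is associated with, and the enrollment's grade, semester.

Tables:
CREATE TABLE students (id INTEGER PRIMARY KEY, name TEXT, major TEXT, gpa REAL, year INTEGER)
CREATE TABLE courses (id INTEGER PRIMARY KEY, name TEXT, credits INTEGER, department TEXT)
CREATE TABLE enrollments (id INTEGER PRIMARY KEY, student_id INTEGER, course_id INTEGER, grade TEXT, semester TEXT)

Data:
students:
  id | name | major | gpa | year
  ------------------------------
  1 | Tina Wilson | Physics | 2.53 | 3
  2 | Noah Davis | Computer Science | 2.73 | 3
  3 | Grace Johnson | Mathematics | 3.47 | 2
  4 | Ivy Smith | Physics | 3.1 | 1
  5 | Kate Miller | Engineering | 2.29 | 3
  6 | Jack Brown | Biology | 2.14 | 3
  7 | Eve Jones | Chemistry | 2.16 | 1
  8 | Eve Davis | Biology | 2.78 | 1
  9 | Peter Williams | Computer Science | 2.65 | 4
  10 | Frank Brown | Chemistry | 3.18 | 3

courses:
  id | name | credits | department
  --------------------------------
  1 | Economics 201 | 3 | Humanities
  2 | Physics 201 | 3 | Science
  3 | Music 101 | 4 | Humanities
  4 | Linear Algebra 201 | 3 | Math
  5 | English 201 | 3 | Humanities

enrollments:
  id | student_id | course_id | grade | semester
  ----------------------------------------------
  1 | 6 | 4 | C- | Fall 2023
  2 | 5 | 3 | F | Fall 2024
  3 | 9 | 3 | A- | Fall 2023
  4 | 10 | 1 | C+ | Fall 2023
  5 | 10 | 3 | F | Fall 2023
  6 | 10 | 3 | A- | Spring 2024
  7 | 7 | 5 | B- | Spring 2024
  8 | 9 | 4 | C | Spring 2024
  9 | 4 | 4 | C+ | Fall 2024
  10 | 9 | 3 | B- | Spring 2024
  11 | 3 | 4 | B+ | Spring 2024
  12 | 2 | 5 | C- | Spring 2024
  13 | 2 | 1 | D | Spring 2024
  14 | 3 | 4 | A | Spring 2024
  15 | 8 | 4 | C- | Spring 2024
SELECT c.id, p.name AS student, c.grade, c.semester FROM enrollments c JOIN students p ON c.student_id = p.id

Execution result:
id | student | grade | semester
1 | Jack Brown | C- | Fall 2023
2 | Kate Miller | F | Fall 2024
3 | Peter Williams | A- | Fall 2023
4 | Frank Brown | C+ | Fall 2023
5 | Frank Brown | F | Fall 2023
6 | Frank Brown | A- | Spring 2024
7 | Eve Jones | B- | Spring 2024
8 | Peter Williams | C | Spring 2024
9 | Ivy Smith | C+ | Fall 2024
10 | Peter Williams | B- | Spring 2024
11 | Grace Johnson | B+ | Spring 2024
12 | Noah Davis | C- | Spring 2024
13 | Noah Davis | D | Spring 2024
14 | Grace Johnson | A | Spring 2024
15 | Eve Davis | C- | Spring 2024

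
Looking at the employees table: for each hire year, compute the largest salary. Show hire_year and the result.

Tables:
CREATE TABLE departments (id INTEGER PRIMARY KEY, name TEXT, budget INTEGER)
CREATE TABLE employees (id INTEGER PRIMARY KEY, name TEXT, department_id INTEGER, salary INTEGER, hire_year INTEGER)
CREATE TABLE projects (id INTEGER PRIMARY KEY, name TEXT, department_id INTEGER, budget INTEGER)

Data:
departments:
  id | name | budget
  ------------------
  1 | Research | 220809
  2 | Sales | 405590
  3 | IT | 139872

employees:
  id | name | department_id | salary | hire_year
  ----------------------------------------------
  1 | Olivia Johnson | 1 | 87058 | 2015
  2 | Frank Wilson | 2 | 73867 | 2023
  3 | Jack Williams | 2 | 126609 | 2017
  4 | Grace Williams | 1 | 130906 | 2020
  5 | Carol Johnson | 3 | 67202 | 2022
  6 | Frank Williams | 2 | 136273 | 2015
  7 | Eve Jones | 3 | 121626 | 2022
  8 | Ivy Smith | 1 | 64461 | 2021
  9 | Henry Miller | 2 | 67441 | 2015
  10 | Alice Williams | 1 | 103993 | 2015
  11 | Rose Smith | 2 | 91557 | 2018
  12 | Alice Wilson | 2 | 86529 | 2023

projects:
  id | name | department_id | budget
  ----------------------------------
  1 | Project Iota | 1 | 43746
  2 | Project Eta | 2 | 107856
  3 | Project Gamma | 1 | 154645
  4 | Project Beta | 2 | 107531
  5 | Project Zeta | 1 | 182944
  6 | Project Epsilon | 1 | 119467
SELECT hire_year, MAX(salary) AS max_salary FROM employees GROUP BY hire_year

Execution result:
hire_year | max_salary
2015 | 136273
2017 | 126609
2018 | 91557
2020 | 130906
2021 | 64461
2022 | 121626
2023 | 86529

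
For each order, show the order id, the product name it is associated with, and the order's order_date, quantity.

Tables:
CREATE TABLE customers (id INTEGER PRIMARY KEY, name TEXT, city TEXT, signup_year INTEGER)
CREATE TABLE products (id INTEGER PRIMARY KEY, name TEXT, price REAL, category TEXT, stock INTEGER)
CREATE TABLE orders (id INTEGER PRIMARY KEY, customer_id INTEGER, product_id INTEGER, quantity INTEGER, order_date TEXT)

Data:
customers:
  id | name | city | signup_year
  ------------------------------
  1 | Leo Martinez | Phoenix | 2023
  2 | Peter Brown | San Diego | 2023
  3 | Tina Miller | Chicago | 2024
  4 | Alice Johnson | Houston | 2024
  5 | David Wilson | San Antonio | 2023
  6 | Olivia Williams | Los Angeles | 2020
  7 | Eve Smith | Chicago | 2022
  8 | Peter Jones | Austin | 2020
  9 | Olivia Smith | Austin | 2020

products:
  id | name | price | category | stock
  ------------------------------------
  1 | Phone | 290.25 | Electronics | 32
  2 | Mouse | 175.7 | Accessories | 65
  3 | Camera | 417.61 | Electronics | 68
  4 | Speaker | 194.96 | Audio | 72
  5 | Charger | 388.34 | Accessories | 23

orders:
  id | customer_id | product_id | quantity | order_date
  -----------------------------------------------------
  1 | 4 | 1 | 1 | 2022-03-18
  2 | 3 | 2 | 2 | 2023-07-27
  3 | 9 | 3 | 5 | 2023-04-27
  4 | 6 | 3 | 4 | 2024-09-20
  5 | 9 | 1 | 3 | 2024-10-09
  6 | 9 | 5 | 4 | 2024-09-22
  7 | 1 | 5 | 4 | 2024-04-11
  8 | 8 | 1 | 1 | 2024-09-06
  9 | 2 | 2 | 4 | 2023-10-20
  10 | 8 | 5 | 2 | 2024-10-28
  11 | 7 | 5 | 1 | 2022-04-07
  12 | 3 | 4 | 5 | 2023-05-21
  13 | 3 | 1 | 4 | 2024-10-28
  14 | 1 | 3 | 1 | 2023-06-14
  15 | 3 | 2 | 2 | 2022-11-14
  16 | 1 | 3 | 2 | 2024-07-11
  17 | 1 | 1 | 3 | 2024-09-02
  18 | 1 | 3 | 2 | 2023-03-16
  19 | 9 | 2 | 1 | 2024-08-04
SELECT c.id, p.name AS product, c.order_date, c.quantity FROM orders c JOIN products p ON c.product_id = p.id

Execution result:
id | product | order_date | quantity
1 | Phone | 2022-03-18 | 1
2 | Mouse | 2023-07-27 | 2
3 | Camera | 2023-04-27 | 5
4 | Camera | 2024-09-20 | 4
5 | Phone | 2024-10-09 | 3
6 | Charger | 2024-09-22 | 4
7 | Charger | 2024-04-11 | 4
8 | Phone | 2024-09-06 | 1
9 | Mouse | 2023-10-20 | 4
10 | Charger | 2024-10-28 | 2
11 | Charger | 2022-04-07 | 1
12 | Speaker | 2023-05-21 | 5
13 | Phone | 2024-10-28 | 4
14 | Camera | 2023-06-14 | 1
15 | Mouse | 2022-11-14 | 2
16 | Camera | 2024-07-11 | 2
17 | Phone | 2024-09-02 | 3
18 | Camera | 2023-03-16 | 2
19 | Mouse | 2024-08-04 | 1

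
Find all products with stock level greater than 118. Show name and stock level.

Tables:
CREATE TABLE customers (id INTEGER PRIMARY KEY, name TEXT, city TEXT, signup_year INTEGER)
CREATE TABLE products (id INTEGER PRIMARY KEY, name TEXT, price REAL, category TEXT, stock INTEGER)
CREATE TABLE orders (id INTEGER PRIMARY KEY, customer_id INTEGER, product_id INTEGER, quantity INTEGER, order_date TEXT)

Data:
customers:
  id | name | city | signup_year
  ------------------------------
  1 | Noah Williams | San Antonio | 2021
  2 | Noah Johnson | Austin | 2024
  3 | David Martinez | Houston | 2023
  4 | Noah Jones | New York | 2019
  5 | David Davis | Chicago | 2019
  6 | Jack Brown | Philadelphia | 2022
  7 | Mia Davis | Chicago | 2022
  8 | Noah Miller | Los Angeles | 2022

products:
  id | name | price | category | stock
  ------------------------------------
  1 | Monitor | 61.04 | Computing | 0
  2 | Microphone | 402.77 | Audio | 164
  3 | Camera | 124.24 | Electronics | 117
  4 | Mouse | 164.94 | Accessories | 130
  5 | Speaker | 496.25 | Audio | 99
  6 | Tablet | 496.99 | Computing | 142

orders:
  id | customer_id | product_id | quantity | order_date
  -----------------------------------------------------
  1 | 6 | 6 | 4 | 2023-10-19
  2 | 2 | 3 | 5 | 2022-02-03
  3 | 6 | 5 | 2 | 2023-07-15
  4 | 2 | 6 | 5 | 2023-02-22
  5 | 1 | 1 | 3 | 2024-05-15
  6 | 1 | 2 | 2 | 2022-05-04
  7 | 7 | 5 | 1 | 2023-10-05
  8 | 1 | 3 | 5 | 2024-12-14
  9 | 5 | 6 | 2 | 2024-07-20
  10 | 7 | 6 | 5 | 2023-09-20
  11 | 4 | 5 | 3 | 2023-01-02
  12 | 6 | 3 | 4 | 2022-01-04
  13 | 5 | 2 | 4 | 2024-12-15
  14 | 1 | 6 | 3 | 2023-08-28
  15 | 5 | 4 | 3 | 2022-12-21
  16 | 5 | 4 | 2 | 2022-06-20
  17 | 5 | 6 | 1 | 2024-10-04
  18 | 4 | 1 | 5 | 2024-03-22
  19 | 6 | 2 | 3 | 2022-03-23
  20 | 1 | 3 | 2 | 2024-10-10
SELECT name, stock FROM products WHERE stock > 118

Execution result:
name | stock
Microphone | 164
Mouse | 130
Tablet | 142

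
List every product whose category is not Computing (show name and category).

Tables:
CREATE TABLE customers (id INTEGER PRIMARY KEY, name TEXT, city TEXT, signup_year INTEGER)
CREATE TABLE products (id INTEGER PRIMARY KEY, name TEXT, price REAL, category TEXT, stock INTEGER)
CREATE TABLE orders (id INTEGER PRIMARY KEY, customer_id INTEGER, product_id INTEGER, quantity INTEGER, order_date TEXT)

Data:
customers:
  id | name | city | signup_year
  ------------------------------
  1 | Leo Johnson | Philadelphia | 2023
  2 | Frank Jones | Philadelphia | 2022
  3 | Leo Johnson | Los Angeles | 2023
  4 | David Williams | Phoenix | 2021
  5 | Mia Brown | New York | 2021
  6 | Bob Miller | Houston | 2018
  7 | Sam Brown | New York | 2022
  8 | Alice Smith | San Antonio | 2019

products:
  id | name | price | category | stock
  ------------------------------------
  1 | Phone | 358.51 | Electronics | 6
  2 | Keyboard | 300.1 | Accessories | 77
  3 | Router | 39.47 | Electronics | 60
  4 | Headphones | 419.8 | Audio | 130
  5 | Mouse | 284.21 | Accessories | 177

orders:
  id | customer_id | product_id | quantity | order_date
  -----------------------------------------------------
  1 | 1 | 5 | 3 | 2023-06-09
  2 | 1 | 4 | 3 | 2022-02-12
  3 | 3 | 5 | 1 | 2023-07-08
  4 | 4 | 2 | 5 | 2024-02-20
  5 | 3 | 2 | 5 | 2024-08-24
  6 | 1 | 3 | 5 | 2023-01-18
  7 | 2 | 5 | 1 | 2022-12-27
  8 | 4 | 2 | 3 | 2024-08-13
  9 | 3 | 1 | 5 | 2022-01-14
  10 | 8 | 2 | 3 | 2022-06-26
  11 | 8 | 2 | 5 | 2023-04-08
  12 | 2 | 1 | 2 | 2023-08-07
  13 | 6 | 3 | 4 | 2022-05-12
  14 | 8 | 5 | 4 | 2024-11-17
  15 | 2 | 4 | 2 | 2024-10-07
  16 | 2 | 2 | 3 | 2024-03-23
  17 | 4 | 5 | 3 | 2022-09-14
SELECT name, category FROM products WHERE category <> 'Computing'

Execution result:
name | category
Phone | Electronics
Keyboard | Accessories
Router | Electronics
Headphones | Audio
Mouse | Accessories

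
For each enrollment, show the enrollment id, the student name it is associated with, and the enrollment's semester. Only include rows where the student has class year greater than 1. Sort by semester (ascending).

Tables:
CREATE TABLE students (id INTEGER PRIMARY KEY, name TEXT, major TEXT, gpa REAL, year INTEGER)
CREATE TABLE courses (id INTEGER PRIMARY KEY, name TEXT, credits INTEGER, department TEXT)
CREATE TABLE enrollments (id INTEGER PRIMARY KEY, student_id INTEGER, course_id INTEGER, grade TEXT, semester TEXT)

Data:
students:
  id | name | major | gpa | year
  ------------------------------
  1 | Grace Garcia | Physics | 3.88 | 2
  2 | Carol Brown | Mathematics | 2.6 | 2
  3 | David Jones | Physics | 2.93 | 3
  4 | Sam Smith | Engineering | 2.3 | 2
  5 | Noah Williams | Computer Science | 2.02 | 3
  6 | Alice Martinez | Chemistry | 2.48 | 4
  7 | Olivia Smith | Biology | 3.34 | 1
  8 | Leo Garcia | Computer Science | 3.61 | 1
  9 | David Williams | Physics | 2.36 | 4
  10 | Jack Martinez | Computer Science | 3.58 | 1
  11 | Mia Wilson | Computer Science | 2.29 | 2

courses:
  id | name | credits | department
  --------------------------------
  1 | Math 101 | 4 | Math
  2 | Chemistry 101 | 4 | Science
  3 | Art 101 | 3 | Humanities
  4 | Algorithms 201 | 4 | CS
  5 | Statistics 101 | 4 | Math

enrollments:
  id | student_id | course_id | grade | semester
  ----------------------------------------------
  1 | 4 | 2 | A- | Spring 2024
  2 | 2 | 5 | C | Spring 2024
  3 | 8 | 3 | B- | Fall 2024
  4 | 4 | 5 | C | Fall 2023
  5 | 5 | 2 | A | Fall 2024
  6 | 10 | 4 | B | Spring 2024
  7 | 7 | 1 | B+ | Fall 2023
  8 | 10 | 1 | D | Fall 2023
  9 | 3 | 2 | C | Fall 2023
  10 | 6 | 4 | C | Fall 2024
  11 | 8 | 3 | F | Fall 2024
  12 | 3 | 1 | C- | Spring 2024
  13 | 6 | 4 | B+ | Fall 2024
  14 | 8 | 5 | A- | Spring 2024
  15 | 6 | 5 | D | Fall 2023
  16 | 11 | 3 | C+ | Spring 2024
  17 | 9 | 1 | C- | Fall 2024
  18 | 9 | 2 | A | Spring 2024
SELECT c.id, p.name AS student, c.semester FROM enrollments c JOIN students p ON c.student_id = p.id WHERE p.year > 1 ORDER BY c.semester ASC

Execution result:
id | student | semester
4 | Sam Smith | Fall 2023
9 | David Jones | Fall 2023
15 | Alice Martinez | Fall 2023
5 | Noah Williams | Fall 2024
10 | Alice Martinez | Fall 2024
13 | Alice Martinez | Fall 2024
17 | David Williams | Fall 2024
1 | Sam Smith | Spring 2024
2 | Carol Brown | Spring 2024
12 | David Jones | Spring 2024
16 | Mia Wilson | Spring 2024
18 | David Williams | Spring 2024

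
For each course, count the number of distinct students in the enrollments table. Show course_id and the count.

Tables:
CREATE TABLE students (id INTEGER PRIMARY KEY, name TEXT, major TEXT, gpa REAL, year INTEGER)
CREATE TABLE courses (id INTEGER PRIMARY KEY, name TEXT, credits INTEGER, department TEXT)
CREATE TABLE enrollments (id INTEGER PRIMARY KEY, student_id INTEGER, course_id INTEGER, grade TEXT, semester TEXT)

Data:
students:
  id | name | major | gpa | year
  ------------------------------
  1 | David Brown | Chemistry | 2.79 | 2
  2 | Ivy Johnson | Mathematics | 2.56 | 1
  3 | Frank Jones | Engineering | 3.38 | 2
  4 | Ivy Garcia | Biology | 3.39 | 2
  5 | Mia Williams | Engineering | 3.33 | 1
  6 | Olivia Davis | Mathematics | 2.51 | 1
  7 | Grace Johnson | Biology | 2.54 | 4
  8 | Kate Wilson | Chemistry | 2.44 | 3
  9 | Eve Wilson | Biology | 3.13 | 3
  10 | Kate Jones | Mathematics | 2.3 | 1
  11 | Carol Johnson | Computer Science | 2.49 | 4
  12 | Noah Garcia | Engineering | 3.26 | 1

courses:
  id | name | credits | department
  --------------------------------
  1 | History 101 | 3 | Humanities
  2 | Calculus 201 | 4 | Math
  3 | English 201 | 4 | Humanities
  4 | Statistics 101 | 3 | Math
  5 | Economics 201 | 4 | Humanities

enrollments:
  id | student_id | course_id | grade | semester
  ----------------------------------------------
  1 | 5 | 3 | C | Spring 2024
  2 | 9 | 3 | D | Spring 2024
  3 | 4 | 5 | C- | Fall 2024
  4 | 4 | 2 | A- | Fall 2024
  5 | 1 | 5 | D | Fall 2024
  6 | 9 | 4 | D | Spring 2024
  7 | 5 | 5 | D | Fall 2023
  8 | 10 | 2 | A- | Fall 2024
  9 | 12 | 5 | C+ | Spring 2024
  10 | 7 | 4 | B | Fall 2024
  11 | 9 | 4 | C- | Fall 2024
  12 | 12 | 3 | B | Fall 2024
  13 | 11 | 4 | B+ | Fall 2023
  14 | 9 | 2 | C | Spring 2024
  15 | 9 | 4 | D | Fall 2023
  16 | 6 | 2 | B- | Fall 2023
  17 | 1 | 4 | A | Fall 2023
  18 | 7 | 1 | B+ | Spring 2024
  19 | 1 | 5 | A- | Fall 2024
SELECT course_id, COUNT(DISTINCT student_id) AS distinct_student_count FROM enrollments GROUP BY course_id

Execution result:
course_id | distinct_student_count
1 | 1
2 | 4
3 | 3
4 | 4
5 | 4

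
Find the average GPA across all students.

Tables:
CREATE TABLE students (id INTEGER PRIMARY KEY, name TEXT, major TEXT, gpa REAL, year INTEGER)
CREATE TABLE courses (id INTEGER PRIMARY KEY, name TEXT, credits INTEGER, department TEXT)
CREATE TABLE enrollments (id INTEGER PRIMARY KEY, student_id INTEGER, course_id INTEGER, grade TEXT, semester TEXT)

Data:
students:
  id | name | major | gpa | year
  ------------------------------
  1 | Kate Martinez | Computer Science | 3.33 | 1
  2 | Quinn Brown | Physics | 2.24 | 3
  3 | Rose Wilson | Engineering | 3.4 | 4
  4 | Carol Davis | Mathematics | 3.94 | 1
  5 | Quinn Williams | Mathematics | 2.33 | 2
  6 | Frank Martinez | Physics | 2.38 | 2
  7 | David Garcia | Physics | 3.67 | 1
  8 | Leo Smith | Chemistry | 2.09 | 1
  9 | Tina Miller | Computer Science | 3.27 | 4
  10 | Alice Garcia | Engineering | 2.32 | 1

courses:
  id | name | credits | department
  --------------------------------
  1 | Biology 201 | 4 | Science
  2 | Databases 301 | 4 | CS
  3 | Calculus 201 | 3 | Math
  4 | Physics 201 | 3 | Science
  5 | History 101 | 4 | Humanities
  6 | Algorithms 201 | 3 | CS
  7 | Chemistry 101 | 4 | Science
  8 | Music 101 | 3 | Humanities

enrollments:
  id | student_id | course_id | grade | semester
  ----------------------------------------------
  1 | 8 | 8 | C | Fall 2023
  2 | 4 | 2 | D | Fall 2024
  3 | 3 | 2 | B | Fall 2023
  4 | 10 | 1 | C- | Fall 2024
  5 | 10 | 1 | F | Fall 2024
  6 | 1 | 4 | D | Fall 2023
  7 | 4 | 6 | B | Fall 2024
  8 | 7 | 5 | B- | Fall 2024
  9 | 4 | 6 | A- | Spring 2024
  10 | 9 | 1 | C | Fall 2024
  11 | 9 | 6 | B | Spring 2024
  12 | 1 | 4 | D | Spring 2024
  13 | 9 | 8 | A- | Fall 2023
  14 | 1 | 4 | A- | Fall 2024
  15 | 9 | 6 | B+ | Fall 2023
SELECT AVG(gpa) FROM students

Execution result:
2.90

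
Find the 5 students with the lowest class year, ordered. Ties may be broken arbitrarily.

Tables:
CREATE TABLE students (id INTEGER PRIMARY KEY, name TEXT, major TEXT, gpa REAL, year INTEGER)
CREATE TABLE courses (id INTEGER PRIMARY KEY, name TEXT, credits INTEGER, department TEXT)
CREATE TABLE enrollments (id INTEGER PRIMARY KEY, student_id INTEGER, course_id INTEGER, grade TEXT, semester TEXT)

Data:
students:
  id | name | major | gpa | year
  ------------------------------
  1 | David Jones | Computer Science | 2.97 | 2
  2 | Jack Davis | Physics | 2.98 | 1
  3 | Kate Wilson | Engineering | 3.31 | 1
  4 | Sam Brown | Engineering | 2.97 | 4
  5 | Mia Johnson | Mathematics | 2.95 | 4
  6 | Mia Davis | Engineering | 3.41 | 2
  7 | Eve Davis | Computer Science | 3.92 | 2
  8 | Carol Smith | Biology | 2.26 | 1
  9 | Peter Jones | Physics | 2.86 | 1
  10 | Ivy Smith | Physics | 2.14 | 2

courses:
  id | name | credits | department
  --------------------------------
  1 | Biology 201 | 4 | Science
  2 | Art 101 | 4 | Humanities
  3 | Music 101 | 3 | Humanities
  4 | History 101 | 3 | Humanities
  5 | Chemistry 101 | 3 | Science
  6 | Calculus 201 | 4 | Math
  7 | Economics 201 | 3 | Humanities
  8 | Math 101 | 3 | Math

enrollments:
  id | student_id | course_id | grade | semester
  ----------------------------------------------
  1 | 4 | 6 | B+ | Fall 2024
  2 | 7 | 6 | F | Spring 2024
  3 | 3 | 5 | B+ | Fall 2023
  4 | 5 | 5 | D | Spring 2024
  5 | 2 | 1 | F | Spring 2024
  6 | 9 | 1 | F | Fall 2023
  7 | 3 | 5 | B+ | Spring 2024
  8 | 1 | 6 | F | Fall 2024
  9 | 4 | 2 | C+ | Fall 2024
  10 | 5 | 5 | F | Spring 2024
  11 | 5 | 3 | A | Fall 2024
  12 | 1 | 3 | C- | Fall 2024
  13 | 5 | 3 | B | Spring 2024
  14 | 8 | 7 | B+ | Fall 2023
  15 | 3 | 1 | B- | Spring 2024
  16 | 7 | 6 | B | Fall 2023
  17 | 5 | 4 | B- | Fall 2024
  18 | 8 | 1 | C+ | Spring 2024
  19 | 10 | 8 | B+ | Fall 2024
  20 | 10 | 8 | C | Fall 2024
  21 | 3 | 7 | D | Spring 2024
SELECT name, year FROM students ORDER BY year ASC LIMIT 5

Execution result:
name | year
Jack Davis | 1
Kate Wilson | 1
Carol Smith | 1
Peter Jones | 1
David Jones | 2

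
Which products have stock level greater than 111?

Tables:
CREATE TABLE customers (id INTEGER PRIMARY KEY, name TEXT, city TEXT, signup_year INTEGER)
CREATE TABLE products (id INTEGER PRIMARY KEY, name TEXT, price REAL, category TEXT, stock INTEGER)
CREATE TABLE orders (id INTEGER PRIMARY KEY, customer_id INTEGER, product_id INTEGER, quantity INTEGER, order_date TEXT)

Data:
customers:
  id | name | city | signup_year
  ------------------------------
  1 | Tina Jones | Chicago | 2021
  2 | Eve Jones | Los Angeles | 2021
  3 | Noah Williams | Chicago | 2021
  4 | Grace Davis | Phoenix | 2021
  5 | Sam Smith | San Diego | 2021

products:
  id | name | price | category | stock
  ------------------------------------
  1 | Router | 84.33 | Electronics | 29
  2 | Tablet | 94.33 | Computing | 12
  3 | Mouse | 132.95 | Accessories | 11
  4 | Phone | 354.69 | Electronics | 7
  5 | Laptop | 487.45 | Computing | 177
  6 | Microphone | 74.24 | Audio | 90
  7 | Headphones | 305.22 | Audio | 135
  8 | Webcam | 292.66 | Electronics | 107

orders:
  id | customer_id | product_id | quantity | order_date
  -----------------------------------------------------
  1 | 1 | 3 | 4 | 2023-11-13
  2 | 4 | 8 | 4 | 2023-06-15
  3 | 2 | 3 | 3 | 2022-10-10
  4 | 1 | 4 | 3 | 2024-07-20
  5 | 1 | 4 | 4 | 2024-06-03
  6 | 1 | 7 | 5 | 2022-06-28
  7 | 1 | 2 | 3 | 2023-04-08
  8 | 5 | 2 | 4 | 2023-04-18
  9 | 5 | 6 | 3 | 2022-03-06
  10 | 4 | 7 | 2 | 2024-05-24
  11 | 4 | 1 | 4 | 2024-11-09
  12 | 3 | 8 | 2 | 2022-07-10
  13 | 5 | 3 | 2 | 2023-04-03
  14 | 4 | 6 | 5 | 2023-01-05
SELECT name, stock FROM products WHERE stock > 111

Execution result:
name | stock
Laptop | 177
Headphones | 135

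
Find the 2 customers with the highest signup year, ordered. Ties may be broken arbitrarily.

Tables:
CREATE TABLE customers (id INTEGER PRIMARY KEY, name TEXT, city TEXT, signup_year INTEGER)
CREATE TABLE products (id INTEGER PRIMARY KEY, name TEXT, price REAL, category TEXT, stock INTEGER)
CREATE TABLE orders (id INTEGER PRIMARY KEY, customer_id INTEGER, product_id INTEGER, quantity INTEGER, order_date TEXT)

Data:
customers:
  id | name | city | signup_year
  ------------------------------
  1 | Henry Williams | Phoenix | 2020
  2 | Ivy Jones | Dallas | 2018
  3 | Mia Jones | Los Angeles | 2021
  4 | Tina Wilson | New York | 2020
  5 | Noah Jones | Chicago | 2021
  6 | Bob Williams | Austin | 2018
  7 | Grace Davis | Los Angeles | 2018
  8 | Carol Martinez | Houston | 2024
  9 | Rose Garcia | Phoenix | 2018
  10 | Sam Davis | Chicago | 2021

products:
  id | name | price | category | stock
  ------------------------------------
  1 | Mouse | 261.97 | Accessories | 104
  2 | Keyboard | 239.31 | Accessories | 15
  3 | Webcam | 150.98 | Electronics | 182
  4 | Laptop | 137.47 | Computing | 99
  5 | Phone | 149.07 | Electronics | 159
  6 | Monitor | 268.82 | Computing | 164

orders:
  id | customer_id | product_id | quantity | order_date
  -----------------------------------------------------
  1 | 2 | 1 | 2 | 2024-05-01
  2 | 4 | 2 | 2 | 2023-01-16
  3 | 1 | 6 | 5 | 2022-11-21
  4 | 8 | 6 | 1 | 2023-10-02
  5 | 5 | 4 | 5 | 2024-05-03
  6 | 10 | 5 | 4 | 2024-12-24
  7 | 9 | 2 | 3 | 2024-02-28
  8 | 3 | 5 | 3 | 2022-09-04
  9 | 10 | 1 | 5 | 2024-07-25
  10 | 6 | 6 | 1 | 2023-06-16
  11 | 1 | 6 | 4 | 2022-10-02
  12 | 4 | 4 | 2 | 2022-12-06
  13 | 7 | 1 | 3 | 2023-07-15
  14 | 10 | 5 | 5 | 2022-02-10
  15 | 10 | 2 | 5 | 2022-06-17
SELECT name, signup_year FROM customers ORDER BY signup_year DESC LIMIT 2

Execution result:
name | signup_year
Carol Martinez | 2024
Mia Jones | 2021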